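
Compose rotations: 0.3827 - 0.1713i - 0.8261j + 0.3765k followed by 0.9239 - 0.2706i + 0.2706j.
0.5308 - 0.1599i - 0.5578j + 0.6177k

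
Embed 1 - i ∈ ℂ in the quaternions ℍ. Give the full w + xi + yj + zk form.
1 - i + 0j + 0k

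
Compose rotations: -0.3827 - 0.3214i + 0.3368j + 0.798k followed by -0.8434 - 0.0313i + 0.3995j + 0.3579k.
-0.1074 + 0.4813i - 0.527j - 0.6921k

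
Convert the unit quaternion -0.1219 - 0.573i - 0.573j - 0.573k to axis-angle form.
axis = (-√3/3, -√3/3, -√3/3), θ = 194°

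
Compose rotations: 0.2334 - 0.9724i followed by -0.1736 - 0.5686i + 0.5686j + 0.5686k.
-0.5934 + 0.0361i - 0.4202j + 0.6856k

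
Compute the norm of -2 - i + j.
√6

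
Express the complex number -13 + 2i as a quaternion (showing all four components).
-13 + 2i + 0j + 0k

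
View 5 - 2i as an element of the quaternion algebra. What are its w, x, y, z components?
5 - 2i + 0j + 0k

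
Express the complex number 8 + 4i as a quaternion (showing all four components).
8 + 4i + 0j + 0k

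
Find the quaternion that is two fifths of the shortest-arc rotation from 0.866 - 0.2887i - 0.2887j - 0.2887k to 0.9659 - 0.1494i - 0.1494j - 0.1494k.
0.9135 - 0.2348i - 0.2348j - 0.2348k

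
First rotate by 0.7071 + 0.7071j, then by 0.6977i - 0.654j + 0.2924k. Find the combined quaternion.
0.4624 + 0.2866i - 0.4624j + 0.7001k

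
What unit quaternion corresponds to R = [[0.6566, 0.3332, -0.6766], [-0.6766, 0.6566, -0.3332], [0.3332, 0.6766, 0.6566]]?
0.8617 + 0.293i - 0.293j - 0.293k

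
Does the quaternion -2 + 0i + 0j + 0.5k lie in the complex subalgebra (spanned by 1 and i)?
No. The quaternion -2 + 0.5k has j-coefficient y = 0 and k-coefficient z = 0.5, not both zero, so it does not lie in the complex subalgebra spanned by 1 and i.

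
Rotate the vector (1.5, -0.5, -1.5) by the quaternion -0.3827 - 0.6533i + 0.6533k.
(1.25, 0.354, -1.75)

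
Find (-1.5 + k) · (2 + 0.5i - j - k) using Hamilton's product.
-2 + 0.25i + 2j + 3.5k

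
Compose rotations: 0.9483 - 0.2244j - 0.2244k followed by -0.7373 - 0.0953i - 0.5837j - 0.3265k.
-0.9034 - 0.0327i - 0.4095j - 0.1228k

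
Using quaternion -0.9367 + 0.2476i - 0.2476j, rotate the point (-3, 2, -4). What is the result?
(-4.733, 0.267, -2.555)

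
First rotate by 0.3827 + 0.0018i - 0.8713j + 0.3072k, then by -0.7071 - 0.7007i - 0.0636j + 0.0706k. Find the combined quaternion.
-0.3464 - 0.2275i + 0.8071j + 0.4204k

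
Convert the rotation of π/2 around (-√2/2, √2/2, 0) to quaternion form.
0.7071 - 0.5i + 0.5j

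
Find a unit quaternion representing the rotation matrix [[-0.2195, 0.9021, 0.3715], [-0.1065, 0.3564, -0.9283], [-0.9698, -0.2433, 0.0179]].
0.5373 + 0.3187i + 0.6241j - 0.4693k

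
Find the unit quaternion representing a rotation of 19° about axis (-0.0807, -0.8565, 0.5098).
0.9863 - 0.0133i - 0.1414j + 0.0841k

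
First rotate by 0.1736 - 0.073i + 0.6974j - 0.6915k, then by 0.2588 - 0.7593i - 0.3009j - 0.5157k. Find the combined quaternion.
-0.1573 + 0.417i - 0.3592j - 0.82k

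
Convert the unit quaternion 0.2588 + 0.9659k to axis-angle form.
axis = (0, 0, 1), θ = 5π/6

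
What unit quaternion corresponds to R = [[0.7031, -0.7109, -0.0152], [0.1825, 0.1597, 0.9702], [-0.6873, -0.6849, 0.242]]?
0.7254 - 0.5704i + 0.2316j + 0.3079k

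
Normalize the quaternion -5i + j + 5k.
-0.7001i + 0.14j + 0.7001k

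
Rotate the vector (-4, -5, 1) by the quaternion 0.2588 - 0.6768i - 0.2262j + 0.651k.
(-1.045, 1.302, 6.262)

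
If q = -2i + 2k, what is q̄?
2i - 2k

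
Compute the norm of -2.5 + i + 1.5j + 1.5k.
3.428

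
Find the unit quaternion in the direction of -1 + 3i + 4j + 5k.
-0.14 + 0.4201i + 0.5601j + 0.7001k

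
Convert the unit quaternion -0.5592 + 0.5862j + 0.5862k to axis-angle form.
axis = (0, √2/2, √2/2), θ = 248°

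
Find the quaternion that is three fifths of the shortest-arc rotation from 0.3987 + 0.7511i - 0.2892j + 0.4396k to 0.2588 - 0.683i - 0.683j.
0.0182 + 0.9052i + 0.3554j + 0.2323k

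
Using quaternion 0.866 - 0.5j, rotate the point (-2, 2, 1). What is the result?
(-1.866, 2, -1.232)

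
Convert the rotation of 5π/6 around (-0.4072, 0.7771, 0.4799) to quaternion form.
0.2588 - 0.3933i + 0.7506j + 0.4635k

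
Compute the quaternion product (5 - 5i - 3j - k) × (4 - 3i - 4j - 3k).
-10 - 30i - 44j - 8k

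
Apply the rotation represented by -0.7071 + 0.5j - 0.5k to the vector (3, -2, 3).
(-0.707, -0.379, 4.621)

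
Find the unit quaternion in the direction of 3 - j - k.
0.9045 - 0.3015j - 0.3015k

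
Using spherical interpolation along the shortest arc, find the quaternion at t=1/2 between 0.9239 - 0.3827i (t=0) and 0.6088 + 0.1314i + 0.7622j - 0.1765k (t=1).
0.8813 - 0.1445i + 0.4383j - 0.1015k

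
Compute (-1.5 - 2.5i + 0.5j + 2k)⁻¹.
-0.1176 + 0.1961i - 0.0392j - 0.1569k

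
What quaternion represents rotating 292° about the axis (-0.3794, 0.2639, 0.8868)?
-0.829 - 0.2122i + 0.1476j + 0.4959k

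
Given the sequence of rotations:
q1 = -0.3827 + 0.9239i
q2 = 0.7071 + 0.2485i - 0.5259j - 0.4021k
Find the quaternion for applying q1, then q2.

q2 · q1 = -0.5002 + 0.5582i - 0.1702j + 0.6398k
-0.5002 + 0.5582i - 0.1702j + 0.6398k


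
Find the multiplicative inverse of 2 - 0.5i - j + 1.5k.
0.2667 + 0.0667i + 0.1333j - 0.2k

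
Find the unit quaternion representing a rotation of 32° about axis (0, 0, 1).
0.9613 + 0.2756k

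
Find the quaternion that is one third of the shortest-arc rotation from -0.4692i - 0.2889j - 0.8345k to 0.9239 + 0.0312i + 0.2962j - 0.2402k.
0.4371 - 0.3769i - 0.101j - 0.8103k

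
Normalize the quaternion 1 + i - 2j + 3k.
0.2582 + 0.2582i - 0.5164j + 0.7746k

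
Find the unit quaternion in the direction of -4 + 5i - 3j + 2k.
-0.5443 + 0.6804i - 0.4082j + 0.2722k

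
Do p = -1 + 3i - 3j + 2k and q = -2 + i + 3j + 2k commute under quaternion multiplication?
No: pq = 4 - 19i - j + 6k ≠ 4 + 5i + 7j - 18k = qp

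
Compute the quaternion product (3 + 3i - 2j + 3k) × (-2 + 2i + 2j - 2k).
-2 - 2i + 22j - 2k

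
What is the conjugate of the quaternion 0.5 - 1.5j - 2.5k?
0.5 + 1.5j + 2.5k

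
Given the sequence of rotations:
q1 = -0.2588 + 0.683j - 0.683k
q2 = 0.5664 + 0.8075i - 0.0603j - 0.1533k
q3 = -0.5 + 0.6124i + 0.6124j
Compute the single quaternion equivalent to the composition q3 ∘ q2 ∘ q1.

q2 · q1 = -0.2101 - 0.0631i + 0.954j + 0.2043k
q3 · q2 · q1 = -0.4405 + 0.028i - 0.7308j + 0.5207k
-0.4405 + 0.028i - 0.7308j + 0.5207k


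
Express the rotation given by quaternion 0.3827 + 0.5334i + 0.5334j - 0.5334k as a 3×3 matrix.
[[-0.1381, 0.9773, -0.1608], [0.1608, -0.1381, -0.9773], [-0.9773, -0.1608, -0.1381]]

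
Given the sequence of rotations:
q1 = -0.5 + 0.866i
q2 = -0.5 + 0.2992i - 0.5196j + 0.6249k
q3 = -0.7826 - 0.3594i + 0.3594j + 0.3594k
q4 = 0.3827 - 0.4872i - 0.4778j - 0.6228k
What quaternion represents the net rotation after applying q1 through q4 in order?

q2 · q1 = -0.0091 - 0.5826i + 0.801j + 0.1375k
q3 · q2 · q1 = -0.5396 + 0.2208i - 0.7901j - 0.1894k
q4 · q3 · q2 · q1 = -0.5944 - 0.0542i - 0.2743j + 0.754k
-0.5944 - 0.0542i - 0.2743j + 0.754k


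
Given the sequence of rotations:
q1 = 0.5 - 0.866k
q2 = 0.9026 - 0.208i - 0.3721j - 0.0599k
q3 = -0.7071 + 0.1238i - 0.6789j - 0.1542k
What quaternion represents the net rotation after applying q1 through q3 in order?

q2 · q1 = 0.3994 + 0.2182i - 0.3662j - 0.8116k
q3 · q2 · q1 = -0.6832 + 0.3897i + 0.0546j + 0.6151k
-0.6832 + 0.3897i + 0.0546j + 0.6151k


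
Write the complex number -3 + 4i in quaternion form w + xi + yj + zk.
-3 + 4i + 0j + 0k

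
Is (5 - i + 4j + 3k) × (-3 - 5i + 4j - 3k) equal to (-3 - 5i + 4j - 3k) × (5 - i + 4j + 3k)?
No: pq = -27 - 46i - 10j - 8k ≠ -27 + 2i + 26j - 40k = qp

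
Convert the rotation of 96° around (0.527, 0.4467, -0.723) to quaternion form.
0.6691 + 0.3916i + 0.332j - 0.5373k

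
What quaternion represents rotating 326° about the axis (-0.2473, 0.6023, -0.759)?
-0.9563 - 0.0723i + 0.1761j - 0.2219k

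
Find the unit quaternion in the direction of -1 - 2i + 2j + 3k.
-0.2357 - 0.4714i + 0.4714j + 0.7071k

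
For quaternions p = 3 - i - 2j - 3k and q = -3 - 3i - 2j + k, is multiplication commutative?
No: pq = -13 - 14i + 10j + 8k ≠ -13 + 2i - 10j + 16k = qp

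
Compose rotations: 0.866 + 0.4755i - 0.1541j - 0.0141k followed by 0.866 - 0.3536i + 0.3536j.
0.9726 + 0.1006i + 0.1678j - 0.1259k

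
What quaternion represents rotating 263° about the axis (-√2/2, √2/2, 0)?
-0.6626 - 0.5296i + 0.5296j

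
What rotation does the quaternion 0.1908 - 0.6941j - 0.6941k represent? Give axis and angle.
axis = (0, -√2/2, -√2/2), θ = 158°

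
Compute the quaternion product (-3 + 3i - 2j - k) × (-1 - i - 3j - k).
-1 - i + 15j - 7k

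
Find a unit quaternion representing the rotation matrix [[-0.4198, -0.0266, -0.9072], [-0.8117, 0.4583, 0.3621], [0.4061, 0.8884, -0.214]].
-0.454 - 0.2898i + 0.7232j + 0.4323k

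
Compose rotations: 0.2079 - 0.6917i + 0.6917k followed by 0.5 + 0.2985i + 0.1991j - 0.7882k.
0.8556 - 0.1461i + 0.3801j + 0.3197k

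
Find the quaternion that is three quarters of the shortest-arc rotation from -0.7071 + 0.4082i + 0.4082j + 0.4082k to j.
-0.2197 + 0.1268i + 0.9589j + 0.1268k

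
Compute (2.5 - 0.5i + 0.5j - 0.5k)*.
2.5 + 0.5i - 0.5j + 0.5k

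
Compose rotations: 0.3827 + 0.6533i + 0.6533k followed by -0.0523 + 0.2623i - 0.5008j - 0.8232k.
0.3464 - 0.261i - 0.9008j - 0.022k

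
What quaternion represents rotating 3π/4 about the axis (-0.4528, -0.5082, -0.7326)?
0.3827 - 0.4183i - 0.4695j - 0.6768k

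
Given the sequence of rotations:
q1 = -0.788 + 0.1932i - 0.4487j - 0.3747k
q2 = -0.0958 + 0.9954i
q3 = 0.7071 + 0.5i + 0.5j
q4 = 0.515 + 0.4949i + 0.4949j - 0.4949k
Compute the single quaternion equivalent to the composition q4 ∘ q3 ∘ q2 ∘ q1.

q2 · q1 = -0.1168 - 0.8029i + 0.416j - 0.4107k
q3 · q2 · q1 = 0.1109 - 0.8315i + 0.4411j + 0.319k
q4 · q3 · q2 · q1 = 0.4082 + 0.0028i + 0.5357j + 0.7392k
0.4082 + 0.0028i + 0.5357j + 0.7392k


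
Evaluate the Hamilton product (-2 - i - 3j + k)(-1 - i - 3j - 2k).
-6 + 12i + 6j + 3k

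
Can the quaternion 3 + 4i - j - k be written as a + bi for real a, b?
No. The quaternion 3 + 4i - j - k has j-coefficient y = -1 and k-coefficient z = -1, not both zero, so it does not lie in the complex subalgebra spanned by 1 and i.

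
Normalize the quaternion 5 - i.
0.9806 - 0.1961i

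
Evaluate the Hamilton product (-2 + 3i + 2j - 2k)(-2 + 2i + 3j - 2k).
-12 - 8i - 8j + 13k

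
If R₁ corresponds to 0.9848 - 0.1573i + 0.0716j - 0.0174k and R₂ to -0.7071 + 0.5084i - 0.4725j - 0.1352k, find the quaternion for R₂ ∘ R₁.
-0.5849 + 0.6298i - 0.4858j - 0.1588k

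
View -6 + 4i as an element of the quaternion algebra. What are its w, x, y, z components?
-6 + 4i + 0j + 0k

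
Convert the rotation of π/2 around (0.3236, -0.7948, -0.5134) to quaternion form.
0.7071 + 0.2288i - 0.562j - 0.363k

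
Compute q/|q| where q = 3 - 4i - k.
0.5883 - 0.7845i - 0.1961k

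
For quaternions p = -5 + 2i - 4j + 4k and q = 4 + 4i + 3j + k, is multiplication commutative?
No: pq = -20 - 28i - 17j + 33k ≠ -20 + 4i - 45j - 11k = qp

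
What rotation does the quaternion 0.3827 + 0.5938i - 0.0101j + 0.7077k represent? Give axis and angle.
axis = (0.6427, -0.0109, 0.766), θ = 3π/4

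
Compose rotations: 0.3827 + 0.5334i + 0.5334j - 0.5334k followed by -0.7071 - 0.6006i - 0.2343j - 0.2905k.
0.0198 - 0.3271i - 0.9421j + 0.0706k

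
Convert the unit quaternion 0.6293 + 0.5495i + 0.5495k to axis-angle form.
axis = (√2/2, 0, √2/2), θ = 102°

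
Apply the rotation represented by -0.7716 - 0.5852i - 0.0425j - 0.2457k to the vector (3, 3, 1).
(1.992, 0.988, 3.749)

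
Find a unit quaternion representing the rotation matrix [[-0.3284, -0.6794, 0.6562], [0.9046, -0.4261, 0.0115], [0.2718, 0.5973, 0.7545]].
0.5 + 0.2929i + 0.1922j + 0.792k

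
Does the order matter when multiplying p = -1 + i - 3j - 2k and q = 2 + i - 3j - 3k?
Yes: pq = -18 + 4i - 2j - k ≠ -18 - 2i - 4j - k = qp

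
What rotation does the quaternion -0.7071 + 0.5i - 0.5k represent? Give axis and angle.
axis = (√2/2, 0, -√2/2), θ = 3π/2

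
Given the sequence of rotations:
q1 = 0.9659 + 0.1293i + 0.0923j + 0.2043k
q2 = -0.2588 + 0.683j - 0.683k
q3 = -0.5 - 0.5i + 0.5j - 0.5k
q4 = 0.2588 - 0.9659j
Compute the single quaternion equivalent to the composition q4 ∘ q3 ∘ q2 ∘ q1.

q2 · q1 = -0.1735 + 0.1691i + 0.5475j - 0.8009k
q3 · q2 · q1 = -0.5029 - 0.1245i - 0.8455j + 0.1289k
q4 · q3 · q2 · q1 = -0.9468 - 0.1567i + 0.2669j - 0.0869k
-0.9468 - 0.1567i + 0.2669j - 0.0869k


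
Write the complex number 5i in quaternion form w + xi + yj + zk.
0 + 5i + 0j + 0k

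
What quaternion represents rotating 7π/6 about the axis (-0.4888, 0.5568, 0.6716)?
-0.2588 - 0.4721i + 0.5378j + 0.6487k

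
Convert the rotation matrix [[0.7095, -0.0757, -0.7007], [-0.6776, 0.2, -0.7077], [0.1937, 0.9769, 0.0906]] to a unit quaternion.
0.7071 + 0.5956i - 0.3162j - 0.2128k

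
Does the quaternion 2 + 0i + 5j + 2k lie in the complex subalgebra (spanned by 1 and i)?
No. The quaternion 2 + 5j + 2k has j-coefficient y = 5 and k-coefficient z = 2, not both zero, so it does not lie in the complex subalgebra spanned by 1 and i.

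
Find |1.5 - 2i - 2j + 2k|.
3.775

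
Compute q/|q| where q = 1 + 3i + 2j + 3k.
0.2085 + 0.6255i + 0.417j + 0.6255k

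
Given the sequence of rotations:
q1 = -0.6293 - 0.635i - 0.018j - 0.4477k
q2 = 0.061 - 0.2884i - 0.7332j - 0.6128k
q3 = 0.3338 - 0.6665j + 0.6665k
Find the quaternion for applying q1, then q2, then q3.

q2 · q1 = -0.5091 + 0.46i + 0.7203j - 0.1021k
q3 · q2 · q1 = 0.3782 - 0.2585i + 0.8863j - 0.0668k
0.3782 - 0.2585i + 0.8863j - 0.0668k


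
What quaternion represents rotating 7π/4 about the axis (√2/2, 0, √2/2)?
-0.9239 + 0.2706i + 0.2706k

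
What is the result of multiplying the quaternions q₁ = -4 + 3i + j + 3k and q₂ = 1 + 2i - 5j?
-5 + 10i + 27j - 14k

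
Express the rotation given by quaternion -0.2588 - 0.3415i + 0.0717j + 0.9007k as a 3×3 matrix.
[[-0.6328, 0.4172, -0.6523], [-0.5152, -0.8558, -0.0476], [-0.5781, 0.3059, 0.7565]]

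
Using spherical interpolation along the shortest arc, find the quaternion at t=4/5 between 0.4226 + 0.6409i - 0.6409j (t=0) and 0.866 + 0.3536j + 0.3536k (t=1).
0.9168 + 0.1827i + 0.1425j + 0.3252k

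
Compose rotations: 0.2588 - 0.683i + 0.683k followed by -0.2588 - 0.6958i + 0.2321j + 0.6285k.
-0.9715 + 0.1552i + 0.106j + 0.1444k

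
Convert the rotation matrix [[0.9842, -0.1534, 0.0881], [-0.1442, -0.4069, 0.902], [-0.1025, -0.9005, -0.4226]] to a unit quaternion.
0.5373 - 0.8387i + 0.0887j + 0.0043k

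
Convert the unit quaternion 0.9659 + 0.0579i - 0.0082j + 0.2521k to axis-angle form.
axis = (0.2237, -0.0317, 0.9741), θ = π/6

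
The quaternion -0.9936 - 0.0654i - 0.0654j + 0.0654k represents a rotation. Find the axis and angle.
axis = (-√3/3, -√3/3, √3/3), θ = 347°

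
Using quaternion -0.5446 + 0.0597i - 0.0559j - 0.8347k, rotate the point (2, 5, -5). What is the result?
(-5.185, -0.99, -5.113)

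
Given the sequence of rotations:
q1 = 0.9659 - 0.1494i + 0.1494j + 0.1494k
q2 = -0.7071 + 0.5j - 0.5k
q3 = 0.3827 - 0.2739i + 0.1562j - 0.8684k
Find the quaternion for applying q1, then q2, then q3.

q2 · q1 = -0.683 + 0.255i + 0.452j - 0.5139k
q3 · q2 · q1 = -0.7084 + 0.5969i - 0.2959j + 0.2328k
-0.7084 + 0.5969i - 0.2959j + 0.2328k


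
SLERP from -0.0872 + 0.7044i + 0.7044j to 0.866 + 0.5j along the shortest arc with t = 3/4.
0.7135 + 0.2324i + 0.661j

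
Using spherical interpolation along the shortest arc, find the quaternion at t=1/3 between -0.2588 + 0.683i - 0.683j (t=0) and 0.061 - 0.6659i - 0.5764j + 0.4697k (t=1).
-0.2471 + 0.8939i - 0.2988j - 0.225k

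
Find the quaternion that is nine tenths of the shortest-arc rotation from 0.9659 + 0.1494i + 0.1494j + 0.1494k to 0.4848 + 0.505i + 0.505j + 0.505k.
0.5534 + 0.4809i + 0.4809j + 0.4809k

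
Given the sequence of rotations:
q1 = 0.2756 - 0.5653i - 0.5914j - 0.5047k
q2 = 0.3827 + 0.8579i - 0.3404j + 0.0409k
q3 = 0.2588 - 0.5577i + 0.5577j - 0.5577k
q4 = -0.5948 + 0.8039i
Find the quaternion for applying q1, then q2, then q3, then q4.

q2 · q1 = 0.4098 + 0.2161i + 0.0897j - 0.8817k
q3 · q2 · q1 = -0.3152 - 0.6143i - 0.3605j - 0.6273k
q4 · q3 · q2 · q1 = 0.6813 + 0.112i + 0.7187j + 0.0833k
0.6813 + 0.112i + 0.7187j + 0.0833k


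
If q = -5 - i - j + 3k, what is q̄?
-5 + i + j - 3k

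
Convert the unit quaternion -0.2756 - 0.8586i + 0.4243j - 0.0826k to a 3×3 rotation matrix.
[[0.6263, -0.7741, -0.092], [-0.6831, -0.488, -0.5434], [0.3757, 0.4032, -0.8344]]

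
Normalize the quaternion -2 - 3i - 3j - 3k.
-0.3592 - 0.5388i - 0.5388j - 0.5388k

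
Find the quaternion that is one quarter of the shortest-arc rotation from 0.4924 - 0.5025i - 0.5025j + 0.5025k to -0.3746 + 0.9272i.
0.4963 - 0.66i - 0.3988j + 0.3988k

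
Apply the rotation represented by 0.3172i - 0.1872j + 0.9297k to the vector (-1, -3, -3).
(-0.614, 3.953, -1.732)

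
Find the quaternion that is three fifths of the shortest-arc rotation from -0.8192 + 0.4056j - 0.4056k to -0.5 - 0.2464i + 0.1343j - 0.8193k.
-0.662 - 0.1548i + 0.2566j - 0.6869k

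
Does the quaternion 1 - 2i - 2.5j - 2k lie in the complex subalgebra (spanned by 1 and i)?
No. The quaternion 1 - 2i - 2.5j - 2k has j-coefficient y = -2.5 and k-coefficient z = -2, not both zero, so it does not lie in the complex subalgebra spanned by 1 and i.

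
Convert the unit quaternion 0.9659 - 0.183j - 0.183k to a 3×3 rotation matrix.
[[0.866, 0.3535, -0.3535], [-0.3535, 0.933, 0.067], [0.3535, 0.067, 0.933]]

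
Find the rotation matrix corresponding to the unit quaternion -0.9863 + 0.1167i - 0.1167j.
[[0.9728, -0.0272, 0.2302], [-0.0272, 0.9728, 0.2302], [-0.2302, -0.2302, 0.9455]]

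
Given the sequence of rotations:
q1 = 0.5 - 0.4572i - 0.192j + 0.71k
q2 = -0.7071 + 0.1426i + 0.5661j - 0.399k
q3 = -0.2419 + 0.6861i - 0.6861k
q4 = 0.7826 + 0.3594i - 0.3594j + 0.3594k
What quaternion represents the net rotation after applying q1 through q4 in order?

q2 · q1 = 0.1036 + 0.7199i + 0.5j - 0.4701k
q3 · q2 · q1 = -0.8415 + 0.24i - 0.2923j + 0.3857k
q4 · q3 · q2 · q1 = -0.9885 - 0.1482i + 0.0213j - 0.0194k
-0.9885 - 0.1482i + 0.0213j - 0.0194k


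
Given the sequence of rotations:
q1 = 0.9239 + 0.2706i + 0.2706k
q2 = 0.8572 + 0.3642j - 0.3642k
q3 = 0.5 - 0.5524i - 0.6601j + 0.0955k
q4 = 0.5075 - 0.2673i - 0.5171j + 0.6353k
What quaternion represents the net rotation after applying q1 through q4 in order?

q2 · q1 = 0.8905 + 0.3305i + 0.2379j - 0.2031k
q3 · q2 · q1 = 0.8043 - 0.2153i - 0.5495j + 0.0702k
q4 · q3 · q2 · q1 = 0.0219 - 0.0115i - 0.8128j + 0.5821k
0.0219 - 0.0115i - 0.8128j + 0.5821k


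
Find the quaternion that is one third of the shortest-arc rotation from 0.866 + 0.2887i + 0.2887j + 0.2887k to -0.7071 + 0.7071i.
0.948 - 0.0703i + 0.2194j + 0.2194k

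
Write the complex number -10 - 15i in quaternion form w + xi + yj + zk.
-10 - 15i + 0j + 0k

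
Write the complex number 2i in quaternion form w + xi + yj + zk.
0 + 2i + 0j + 0k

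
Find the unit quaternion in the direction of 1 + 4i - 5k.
0.1543 + 0.6172i - 0.7715k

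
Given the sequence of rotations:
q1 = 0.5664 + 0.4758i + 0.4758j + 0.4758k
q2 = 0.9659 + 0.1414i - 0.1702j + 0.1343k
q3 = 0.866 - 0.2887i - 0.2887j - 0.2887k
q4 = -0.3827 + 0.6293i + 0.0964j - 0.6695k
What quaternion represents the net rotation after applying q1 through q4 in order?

q2 · q1 = 0.4969 + 0.3948i + 0.3598j + 0.6839k
q3 · q2 · q1 = 0.8456 + 0.1049i + 0.2516j + 0.4589k
q4 · q3 · q2 · q1 = -0.1066 + 0.7047i - 0.3738j - 0.5935k
-0.1066 + 0.7047i - 0.3738j - 0.5935k


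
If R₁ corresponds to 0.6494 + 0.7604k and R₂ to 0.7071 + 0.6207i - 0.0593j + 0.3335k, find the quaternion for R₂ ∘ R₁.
0.2056 + 0.358i - 0.5105j + 0.7543k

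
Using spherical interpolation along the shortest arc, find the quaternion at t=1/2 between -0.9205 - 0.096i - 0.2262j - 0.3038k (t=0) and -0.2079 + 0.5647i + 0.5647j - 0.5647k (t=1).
-0.7342 + 0.305i + 0.2203j - 0.5651k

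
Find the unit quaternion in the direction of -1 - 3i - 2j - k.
-0.2582 - 0.7746i - 0.5164j - 0.2582k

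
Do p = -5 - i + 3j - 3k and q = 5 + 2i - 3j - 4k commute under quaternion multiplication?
No: pq = -26 - 36i + 20j + 2k ≠ -26 + 6i + 40j + 8k = qp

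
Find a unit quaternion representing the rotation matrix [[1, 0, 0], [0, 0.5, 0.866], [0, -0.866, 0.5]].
0.866 - 0.5i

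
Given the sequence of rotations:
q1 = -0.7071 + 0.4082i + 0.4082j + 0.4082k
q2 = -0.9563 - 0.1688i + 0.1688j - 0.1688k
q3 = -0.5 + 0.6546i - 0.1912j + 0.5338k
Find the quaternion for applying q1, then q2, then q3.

q2 · q1 = 0.7451 - 0.1332i - 0.5097j - 0.4088k
q3 · q2 · q1 = -0.1646 + 0.9046i + 0.3089j + 0.243k
-0.1646 + 0.9046i + 0.3089j + 0.243k


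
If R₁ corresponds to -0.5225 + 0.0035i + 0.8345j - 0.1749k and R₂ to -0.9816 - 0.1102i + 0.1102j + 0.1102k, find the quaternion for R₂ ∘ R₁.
0.4406 - 0.0571i - 0.8956j + 0.0218k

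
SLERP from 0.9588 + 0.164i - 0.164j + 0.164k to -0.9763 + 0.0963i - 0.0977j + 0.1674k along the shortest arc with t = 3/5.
0.9993 + 0.0086i - 0.0077j - 0.0352k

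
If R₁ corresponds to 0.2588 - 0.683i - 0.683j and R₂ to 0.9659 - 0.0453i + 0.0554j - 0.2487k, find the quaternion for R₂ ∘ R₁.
0.2569 - 0.8413i - 0.4755j + 0.0044k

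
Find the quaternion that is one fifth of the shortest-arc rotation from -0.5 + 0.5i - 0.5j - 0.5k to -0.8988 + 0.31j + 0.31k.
-0.716 + 0.4598i - 0.3714j - 0.3714k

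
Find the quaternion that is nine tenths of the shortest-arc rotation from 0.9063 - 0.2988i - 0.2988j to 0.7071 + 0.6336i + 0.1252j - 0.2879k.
0.7794 + 0.5591i + 0.0804j - 0.2711k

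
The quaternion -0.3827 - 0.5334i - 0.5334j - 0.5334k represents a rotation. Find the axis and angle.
axis = (-√3/3, -√3/3, -√3/3), θ = 5π/4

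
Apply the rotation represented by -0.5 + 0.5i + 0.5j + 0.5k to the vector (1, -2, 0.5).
(-2, 0.5, 1)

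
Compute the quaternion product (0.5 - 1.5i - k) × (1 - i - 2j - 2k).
-3 - 4i - 3j + k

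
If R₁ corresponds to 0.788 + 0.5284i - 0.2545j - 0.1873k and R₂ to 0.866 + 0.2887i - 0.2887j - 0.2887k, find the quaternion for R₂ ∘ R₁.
0.4023 + 0.6657i - 0.5464j - 0.3106k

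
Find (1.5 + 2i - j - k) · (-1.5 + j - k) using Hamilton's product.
-2.25 - i + 5j + 2k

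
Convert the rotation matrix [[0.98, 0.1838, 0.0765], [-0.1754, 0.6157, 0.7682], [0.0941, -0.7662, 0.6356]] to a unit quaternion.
0.8988 - 0.4268i - 0.0049j - 0.0999k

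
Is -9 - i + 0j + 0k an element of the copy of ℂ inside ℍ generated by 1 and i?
Yes. The quaternion -9 - i has j- and k-coefficients y = z = 0, so it lies in the complex subalgebra spanned by 1 and i.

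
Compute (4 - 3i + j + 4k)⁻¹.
0.0952 + 0.0714i - 0.0238j - 0.0952k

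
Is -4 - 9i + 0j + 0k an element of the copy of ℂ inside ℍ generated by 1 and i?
Yes. The quaternion -4 - 9i has j- and k-coefficients y = z = 0, so it lies in the complex subalgebra spanned by 1 and i.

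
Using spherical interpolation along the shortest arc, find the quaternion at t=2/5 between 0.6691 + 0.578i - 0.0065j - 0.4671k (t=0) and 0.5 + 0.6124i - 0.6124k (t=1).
0.6051 + 0.5954i - 0.0039j - 0.5285k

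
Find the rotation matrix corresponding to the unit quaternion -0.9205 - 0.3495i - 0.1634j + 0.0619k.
[[0.9389, 0.2282, 0.2576], [0.0003, 0.748, -0.6637], [-0.3441, 0.6232, 0.7023]]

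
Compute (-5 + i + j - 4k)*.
-5 - i - j + 4k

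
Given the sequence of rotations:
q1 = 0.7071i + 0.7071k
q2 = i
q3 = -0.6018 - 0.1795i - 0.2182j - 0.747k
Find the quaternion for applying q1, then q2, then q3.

q2 · q1 = -0.7071 - 0.7071j
q3 · q2 · q1 = 0.2712 - 0.4013i + 0.5798j + 0.6551k
0.2712 - 0.4013i + 0.5798j + 0.6551k


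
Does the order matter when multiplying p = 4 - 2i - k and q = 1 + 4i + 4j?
Yes: pq = 12 + 18i + 12j - 9k ≠ 12 + 10i + 20j + 7k = qp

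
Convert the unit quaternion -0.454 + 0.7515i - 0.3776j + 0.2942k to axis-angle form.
axis = (0.8434, -0.4238, 0.3302), θ = 234°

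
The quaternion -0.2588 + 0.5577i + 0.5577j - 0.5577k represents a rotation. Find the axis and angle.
axis = (√3/3, √3/3, -√3/3), θ = 7π/6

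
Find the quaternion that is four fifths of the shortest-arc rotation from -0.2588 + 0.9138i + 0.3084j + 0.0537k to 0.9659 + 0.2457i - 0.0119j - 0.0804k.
-0.9892 + 0.045i + 0.1046j + 0.0921k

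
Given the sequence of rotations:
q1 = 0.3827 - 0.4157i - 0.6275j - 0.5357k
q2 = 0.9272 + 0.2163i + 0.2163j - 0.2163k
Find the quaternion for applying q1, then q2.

q2 · q1 = 0.4646 - 0.5543i - 0.2933j - 0.6253k
0.4646 - 0.5543i - 0.2933j - 0.6253k


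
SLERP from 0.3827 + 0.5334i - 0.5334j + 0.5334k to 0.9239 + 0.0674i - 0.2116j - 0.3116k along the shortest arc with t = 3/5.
0.8508 + 0.3152i - 0.4181j + 0.0448k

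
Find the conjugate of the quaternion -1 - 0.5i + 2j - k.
-1 + 0.5i - 2j + k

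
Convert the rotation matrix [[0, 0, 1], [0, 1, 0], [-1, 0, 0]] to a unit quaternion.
0.7071 + 0.7071j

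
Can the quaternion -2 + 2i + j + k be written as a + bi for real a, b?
No. The quaternion -2 + 2i + j + k has j-coefficient y = 1 and k-coefficient z = 1, not both zero, so it does not lie in the complex subalgebra spanned by 1 and i.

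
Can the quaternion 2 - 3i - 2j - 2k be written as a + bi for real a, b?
No. The quaternion 2 - 3i - 2j - 2k has j-coefficient y = -2 and k-coefficient z = -2, not both zero, so it does not lie in the complex subalgebra spanned by 1 and i.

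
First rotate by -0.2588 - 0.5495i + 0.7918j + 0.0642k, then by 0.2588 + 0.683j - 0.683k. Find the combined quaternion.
-0.5639 + 0.4424i + 0.4035j + 0.5687k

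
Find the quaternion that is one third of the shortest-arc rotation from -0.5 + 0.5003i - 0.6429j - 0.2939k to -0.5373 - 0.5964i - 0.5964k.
-0.6594 + 0.1356i - 0.5285j - 0.5172k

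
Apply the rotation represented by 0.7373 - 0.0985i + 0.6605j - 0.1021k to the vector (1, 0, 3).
(3.089, -0.25, -0.63)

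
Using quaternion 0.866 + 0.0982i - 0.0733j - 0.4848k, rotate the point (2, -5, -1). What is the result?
(-2.866, -4.162, -2.112)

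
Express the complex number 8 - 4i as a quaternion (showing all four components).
8 - 4i + 0j + 0k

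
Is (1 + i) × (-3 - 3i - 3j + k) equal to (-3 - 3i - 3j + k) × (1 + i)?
No: pq = -6i - 4j - 2k ≠ -6i - 2j + 4k = qp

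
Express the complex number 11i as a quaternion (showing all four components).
0 + 11i + 0j + 0k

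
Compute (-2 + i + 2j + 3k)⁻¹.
-0.1111 - 0.0556i - 0.1111j - 0.1667k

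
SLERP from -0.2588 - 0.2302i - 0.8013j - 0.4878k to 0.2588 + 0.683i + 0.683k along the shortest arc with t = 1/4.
-0.2845 - 0.3853i - 0.647j - 0.5933k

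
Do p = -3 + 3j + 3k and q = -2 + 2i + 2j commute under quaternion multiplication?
No: pq = -12i - 6j - 12k ≠ -18j = qp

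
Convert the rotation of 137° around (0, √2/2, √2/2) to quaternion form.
0.3665 + 0.6579j + 0.6579k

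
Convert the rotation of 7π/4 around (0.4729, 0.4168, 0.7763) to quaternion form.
-0.9239 + 0.181i + 0.1595j + 0.2971k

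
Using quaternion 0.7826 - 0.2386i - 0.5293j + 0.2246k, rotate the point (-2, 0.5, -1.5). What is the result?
(0.676, -1.019, -2.237)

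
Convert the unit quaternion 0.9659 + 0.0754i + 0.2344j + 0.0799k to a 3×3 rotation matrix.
[[0.8773, -0.119, 0.4649], [0.1897, 0.9759, -0.1082], [-0.4408, 0.1831, 0.8787]]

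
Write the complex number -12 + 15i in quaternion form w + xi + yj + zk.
-12 + 15i + 0j + 0k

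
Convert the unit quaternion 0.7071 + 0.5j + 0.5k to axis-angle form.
axis = (0, √2/2, √2/2), θ = π/2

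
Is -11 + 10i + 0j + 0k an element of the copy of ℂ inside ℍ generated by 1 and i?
Yes. The quaternion -11 + 10i has j- and k-coefficients y = z = 0, so it lies in the complex subalgebra spanned by 1 and i.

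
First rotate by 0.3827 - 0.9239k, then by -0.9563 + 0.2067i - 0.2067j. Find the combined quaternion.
-0.366 + 0.2701i + 0.1119j + 0.8835k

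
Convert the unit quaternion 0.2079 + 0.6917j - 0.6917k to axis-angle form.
axis = (0, √2/2, -√2/2), θ = 156°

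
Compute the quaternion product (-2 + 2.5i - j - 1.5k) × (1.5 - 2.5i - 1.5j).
1.75 + 6.5i + 5.25j - 8.5k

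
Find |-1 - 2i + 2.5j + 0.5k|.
3.391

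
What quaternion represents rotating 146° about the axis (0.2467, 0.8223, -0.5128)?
0.2924 + 0.2359i + 0.7864j - 0.4904k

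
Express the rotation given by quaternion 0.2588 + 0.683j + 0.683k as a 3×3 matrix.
[[-0.866, -0.3535, 0.3535], [0.3535, 0.067, 0.933], [-0.3535, 0.933, 0.067]]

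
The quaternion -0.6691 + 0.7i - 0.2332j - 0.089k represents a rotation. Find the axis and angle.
axis = (0.9419, -0.3138, -0.1198), θ = 264°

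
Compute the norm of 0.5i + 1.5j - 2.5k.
2.958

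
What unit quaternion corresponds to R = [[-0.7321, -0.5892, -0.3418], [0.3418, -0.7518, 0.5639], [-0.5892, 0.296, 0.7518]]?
0.2588 - 0.2588i + 0.239j + 0.8994k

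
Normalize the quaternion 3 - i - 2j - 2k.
0.7071 - 0.2357i - 0.4714j - 0.4714k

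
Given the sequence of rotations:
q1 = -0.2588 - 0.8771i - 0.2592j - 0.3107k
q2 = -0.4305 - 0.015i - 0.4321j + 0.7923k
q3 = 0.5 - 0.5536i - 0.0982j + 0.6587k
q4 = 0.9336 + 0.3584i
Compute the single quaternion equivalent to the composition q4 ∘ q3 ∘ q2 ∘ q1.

q2 · q1 = 0.2324 + 0.7211i - 0.4762j - 0.4464k
q3 · q2 · q1 = 0.7627 + 0.5894i - 0.0331j + 0.2643k
q4 · q3 · q2 · q1 = 0.5008 + 0.8236i - 0.1256j + 0.2349k
0.5008 + 0.8236i - 0.1256j + 0.2349k


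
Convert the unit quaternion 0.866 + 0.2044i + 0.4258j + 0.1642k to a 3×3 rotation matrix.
[[0.5835, -0.1103, 0.8046], [0.4585, 0.8625, -0.2142], [-0.6704, 0.4939, 0.5538]]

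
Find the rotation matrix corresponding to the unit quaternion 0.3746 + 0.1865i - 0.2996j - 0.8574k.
[[-0.6498, 0.5306, -0.5443], [-0.7541, -0.5398, 0.374], [-0.0953, 0.6535, 0.7509]]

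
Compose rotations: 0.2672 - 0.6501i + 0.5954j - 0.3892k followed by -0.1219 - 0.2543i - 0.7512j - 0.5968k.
0.0171 + 0.659i + 0.0157j - 0.7518k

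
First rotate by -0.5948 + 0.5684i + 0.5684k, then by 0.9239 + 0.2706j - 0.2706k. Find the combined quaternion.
-0.3957 + 0.679i - 0.3148j + 0.5323k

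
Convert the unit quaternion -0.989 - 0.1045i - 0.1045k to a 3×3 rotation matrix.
[[0.9782, -0.2067, 0.0218], [0.2067, 0.9563, -0.2067], [0.0218, 0.2067, 0.9782]]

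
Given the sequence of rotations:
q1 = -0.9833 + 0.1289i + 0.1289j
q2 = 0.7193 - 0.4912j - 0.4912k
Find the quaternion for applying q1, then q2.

q2 · q1 = -0.644 + 0.156i + 0.5124j + 0.5463k
-0.644 + 0.156i + 0.5124j + 0.5463k


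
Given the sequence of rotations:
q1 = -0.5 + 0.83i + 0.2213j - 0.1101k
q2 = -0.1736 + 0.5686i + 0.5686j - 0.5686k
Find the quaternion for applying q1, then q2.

q2 · q1 = -0.5736 - 0.3652i - 0.7321j - 0.0427k
-0.5736 - 0.3652i - 0.7321j - 0.0427k


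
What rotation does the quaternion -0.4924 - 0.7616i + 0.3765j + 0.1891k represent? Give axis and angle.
axis = (-0.875, 0.4326, 0.2173), θ = 239°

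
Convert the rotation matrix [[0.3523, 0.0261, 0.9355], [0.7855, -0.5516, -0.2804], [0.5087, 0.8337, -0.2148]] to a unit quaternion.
0.3827 + 0.7278i + 0.2788j + 0.4961k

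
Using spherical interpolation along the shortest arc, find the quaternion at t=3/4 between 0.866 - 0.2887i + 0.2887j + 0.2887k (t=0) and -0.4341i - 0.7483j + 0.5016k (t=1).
0.321 - 0.5016i - 0.5731j + 0.5629k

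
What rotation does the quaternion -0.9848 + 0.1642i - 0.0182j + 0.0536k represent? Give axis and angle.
axis = (0.9454, -0.1048, 0.3086), θ = 340°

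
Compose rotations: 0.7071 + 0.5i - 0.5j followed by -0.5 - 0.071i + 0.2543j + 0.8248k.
-0.1909 + 0.1122i + 0.8422j + 0.4916k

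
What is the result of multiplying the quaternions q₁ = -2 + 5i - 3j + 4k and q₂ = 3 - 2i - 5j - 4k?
5 + 51i + 13j - 11k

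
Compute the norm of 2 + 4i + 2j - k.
5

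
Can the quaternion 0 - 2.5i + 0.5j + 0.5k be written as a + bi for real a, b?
No. The quaternion -2.5i + 0.5j + 0.5k has j-coefficient y = 0.5 and k-coefficient z = 0.5, not both zero, so it does not lie in the complex subalgebra spanned by 1 and i.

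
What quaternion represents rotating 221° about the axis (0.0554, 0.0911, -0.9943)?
-0.3502 + 0.0519i + 0.0853j - 0.9313k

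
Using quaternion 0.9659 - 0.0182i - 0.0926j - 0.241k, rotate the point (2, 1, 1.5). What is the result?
(1.947, 0.078, 1.858)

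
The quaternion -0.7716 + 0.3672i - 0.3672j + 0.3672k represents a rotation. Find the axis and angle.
axis = (√3/3, -√3/3, √3/3), θ = 281°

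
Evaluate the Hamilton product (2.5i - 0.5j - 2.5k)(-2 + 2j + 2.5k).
7.25 - 1.25i - 5.25j + 10k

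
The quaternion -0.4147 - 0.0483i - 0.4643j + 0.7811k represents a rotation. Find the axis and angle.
axis = (-0.0531, -0.5102, 0.8584), θ = 229°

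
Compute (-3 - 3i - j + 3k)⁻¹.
-0.1071 + 0.1071i + 0.0357j - 0.1071k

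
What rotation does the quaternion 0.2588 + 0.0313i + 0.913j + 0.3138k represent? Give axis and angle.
axis = (0.0324, 0.9452, 0.3249), θ = 5π/6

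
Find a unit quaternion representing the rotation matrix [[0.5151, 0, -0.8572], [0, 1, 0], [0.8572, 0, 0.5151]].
0.8704 - 0.4924j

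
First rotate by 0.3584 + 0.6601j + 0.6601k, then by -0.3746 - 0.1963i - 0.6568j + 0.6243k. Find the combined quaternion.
-0.1128 - 0.916i - 0.3531j - 0.1531k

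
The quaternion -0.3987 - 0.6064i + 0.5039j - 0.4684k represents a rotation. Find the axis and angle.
axis = (-0.6612, 0.5495, -0.5108), θ = 227°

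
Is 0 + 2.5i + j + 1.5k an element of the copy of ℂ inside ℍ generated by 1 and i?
No. The quaternion 2.5i + j + 1.5k has j-coefficient y = 1 and k-coefficient z = 1.5, not both zero, so it does not lie in the complex subalgebra spanned by 1 and i.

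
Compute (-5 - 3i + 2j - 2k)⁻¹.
-0.119 + 0.0714i - 0.0476j + 0.0476k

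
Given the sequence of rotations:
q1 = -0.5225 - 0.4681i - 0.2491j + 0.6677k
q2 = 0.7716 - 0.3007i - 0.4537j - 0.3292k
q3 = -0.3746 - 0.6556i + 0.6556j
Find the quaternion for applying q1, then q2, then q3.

q2 · q1 = -0.4371 - 0.589i + 0.3997j + 0.5497k
q3 · q2 · q1 = -0.4845 + 0.8676i - 0.0759j - 0.0818k
-0.4845 + 0.8676i - 0.0759j - 0.0818k


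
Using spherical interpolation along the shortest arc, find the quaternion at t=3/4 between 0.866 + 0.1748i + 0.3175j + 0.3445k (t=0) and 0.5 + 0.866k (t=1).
0.6281 + 0.0478i + 0.0868j + 0.7718k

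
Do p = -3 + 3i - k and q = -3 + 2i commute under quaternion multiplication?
No: pq = 3 - 15i - 2j + 3k ≠ 3 - 15i + 2j + 3k = qp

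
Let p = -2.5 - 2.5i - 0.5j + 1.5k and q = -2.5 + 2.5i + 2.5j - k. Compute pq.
15.25 - 3.25i - 3.75j - 6.25k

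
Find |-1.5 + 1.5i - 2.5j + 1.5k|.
√13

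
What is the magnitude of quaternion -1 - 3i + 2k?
√14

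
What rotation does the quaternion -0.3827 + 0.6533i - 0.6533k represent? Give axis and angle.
axis = (√2/2, 0, -√2/2), θ = 5π/4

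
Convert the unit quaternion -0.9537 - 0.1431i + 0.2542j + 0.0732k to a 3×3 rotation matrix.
[[0.86, 0.0669, -0.5058], [-0.2124, 0.9483, -0.2357], [0.4639, 0.3102, 0.8298]]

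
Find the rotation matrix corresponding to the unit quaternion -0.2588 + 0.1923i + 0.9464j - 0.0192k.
[[-0.7921, 0.354, -0.4972], [0.3739, 0.9253, 0.0632], [0.4825, -0.1359, -0.8653]]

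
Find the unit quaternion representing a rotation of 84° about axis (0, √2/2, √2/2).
0.7431 + 0.4731j + 0.4731k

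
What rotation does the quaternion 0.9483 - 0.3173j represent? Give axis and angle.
axis = (0, -1, 0), θ = 37°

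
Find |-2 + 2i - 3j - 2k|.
√21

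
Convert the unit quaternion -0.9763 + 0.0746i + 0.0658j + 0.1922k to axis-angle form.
axis = (0.3447, 0.304, 0.8881), θ = 335°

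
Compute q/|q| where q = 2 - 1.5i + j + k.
0.6963 - 0.5222i + 0.3482j + 0.3482k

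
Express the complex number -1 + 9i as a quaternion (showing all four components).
-1 + 9i + 0j + 0k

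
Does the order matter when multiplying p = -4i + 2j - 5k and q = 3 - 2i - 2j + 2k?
Yes: pq = 6 - 18i + 24j - 3k ≠ 6 - 6i - 12j - 27k = qp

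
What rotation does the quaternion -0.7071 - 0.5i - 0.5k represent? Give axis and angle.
axis = (-√2/2, 0, -√2/2), θ = 3π/2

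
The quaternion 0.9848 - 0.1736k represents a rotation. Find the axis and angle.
axis = (0, 0, -1), θ = 20°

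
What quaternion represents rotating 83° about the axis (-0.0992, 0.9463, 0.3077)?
0.749 - 0.0657i + 0.627j + 0.2039k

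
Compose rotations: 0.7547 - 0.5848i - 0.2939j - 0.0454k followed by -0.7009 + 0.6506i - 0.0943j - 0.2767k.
-0.1888 + 0.8239i + 0.3262j - 0.4234k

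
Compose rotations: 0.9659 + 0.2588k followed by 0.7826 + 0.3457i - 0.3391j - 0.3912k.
0.8572 + 0.2462i - 0.417j - 0.1753k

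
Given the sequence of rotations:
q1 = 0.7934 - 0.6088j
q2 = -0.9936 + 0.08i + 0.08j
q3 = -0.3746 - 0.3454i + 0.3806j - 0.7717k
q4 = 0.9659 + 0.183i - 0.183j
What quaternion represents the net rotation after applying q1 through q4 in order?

q2 · q1 = -0.7396 + 0.0635i + 0.6684j - 0.0487k
q3 · q2 · q1 = 0.007 + 0.7289i - 0.5977j + 0.334k
q4 · q3 · q2 · q1 = -0.236 + 0.6442i - 0.6397j + 0.3466k
-0.236 + 0.6442i - 0.6397j + 0.3466k


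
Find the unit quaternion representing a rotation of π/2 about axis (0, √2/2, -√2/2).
0.7071 + 0.5j - 0.5k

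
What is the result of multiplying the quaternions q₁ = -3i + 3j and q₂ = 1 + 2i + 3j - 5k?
-3 - 18i - 12j - 15k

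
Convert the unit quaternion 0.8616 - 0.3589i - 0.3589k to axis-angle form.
axis = (-√2/2, 0, -√2/2), θ = 61°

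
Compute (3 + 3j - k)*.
3 - 3j + k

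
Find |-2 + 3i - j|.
√14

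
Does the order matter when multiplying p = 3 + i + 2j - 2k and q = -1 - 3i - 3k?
Yes: pq = -6 - 16i + 7j - k ≠ -6 - 4i - 11j - 13k = qp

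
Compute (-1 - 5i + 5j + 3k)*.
-1 + 5i - 5j - 3k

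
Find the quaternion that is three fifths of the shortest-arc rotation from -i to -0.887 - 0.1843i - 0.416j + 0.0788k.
-0.6667 - 0.6739i - 0.3127j + 0.0592k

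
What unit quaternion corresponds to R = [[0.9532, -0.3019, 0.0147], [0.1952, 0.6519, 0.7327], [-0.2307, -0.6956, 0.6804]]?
0.9063 - 0.394i + 0.0677j + 0.1371k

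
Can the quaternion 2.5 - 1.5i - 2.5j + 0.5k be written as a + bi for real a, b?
No. The quaternion 2.5 - 1.5i - 2.5j + 0.5k has j-coefficient y = -2.5 and k-coefficient z = 0.5, not both zero, so it does not lie in the complex subalgebra spanned by 1 and i.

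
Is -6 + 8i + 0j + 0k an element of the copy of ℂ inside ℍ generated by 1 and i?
Yes. The quaternion -6 + 8i has j- and k-coefficients y = z = 0, so it lies in the complex subalgebra spanned by 1 and i.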